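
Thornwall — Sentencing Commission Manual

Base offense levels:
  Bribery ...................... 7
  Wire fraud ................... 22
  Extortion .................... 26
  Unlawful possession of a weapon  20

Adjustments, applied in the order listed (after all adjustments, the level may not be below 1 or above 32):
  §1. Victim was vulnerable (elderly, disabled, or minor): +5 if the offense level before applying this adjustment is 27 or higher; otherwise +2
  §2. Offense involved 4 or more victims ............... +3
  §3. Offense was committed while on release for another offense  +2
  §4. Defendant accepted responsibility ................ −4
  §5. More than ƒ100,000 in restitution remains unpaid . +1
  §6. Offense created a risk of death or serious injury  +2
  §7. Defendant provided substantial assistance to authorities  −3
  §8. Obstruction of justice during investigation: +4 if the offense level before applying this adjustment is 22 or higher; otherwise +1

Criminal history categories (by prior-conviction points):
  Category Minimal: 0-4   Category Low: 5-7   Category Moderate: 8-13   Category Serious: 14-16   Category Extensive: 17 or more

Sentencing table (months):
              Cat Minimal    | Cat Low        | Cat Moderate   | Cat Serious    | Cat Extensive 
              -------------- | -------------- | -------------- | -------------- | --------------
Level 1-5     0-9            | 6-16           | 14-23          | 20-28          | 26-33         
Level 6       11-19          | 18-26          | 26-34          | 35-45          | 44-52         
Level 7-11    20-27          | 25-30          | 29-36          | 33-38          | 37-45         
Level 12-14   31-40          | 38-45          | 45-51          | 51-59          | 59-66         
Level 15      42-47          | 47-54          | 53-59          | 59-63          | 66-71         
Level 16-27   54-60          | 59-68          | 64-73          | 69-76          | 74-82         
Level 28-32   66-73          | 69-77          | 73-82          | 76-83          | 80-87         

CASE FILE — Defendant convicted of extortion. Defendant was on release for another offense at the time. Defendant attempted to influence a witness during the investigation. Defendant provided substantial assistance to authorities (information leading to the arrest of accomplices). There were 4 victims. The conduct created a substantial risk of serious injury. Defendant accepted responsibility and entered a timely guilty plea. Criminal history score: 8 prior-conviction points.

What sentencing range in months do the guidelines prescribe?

Base offense level for extortion: 26.
§2 applies: 26 + 3 = 29.
§3 applies: 29 + 2 = 31.
§4 applies: 31 − 4 = 27.
§5 does not apply.
§6 applies: 27 + 2 = 29.
§7 applies: 29 − 3 = 26.
§8 applies (level before this adjustment is 26 ≥ 22, so +4): 26 + 4 = 30.
Final offense level: 30.
Criminal history: 8 prior points → Category Moderate (8-13).
Level 30 falls in the 28-32 band.
Grid: Level 28-32 × Category Moderate = 73-82 months.

73-82 months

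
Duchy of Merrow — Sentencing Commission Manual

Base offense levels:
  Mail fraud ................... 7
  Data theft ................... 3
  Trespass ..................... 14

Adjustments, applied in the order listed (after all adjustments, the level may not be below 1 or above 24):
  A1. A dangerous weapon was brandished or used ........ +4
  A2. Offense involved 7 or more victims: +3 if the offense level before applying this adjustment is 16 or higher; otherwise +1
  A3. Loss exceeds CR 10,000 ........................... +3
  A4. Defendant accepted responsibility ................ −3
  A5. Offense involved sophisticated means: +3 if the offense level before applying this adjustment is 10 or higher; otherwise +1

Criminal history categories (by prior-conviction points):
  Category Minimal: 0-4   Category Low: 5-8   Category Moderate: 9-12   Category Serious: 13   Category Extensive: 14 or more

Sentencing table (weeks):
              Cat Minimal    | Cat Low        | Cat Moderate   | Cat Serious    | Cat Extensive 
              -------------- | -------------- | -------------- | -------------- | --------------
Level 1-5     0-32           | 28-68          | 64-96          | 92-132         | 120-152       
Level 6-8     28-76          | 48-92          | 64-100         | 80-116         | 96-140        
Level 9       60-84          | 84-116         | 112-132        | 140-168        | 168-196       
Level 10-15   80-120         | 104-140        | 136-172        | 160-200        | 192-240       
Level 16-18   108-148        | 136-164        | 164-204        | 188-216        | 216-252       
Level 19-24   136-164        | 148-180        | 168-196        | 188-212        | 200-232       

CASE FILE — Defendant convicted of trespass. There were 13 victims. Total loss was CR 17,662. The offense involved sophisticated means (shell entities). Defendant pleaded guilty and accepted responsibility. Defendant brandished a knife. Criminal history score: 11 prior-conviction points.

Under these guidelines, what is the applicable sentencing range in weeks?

168-196 weeks

Base offense level for trespass: 14.
A1 applies: 14 + 4 = 18.
A2 applies (level before this adjustment is 18 ≥ 16, so +3): 18 + 3 = 21.
A3 applies: 21 + 3 = 24.
A4 applies: 24 − 3 = 21.
A5 applies (level before this adjustment is 21 ≥ 10, so +3): 21 + 3 = 24.
Final offense level: 24.
Criminal history: 11 prior points → Category Moderate (9-12).
Level 24 falls in the 19-24 band.
Grid: Level 19-24 × Category Moderate = 168-196 weeks.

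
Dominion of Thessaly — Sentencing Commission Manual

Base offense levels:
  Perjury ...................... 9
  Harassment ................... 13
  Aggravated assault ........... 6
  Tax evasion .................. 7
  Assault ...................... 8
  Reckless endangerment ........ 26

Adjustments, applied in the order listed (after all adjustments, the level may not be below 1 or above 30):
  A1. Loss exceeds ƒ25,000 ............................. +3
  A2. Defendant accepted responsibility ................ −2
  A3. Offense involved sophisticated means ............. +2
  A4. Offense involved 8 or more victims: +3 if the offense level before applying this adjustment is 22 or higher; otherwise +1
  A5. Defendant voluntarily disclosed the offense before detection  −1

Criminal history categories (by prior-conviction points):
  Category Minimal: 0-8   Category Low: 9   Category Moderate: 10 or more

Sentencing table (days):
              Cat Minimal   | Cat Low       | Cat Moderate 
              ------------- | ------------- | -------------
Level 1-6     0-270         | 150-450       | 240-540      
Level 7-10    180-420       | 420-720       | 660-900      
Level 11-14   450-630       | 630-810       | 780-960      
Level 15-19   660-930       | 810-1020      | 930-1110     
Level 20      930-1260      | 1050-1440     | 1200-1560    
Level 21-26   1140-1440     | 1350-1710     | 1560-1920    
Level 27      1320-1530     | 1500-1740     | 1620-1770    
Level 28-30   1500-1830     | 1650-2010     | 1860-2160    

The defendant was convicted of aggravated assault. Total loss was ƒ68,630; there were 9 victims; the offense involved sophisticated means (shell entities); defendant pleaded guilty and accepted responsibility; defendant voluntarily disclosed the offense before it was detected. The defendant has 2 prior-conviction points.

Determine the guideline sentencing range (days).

Base offense level for aggravated assault: 6.
A1 applies: 6 + 3 = 9.
A2 applies: 9 − 2 = 7.
A3 applies: 7 + 2 = 9.
A4 applies (level before this adjustment is 9 < 22, so +1): 9 + 1 = 10.
A5 applies: 10 − 1 = 9.
Final offense level: 9.
Criminal history: 2 prior points → Category Minimal (0-8).
Level 9 falls in the 7-10 band.
Grid: Level 7-10 × Category Minimal = 180-420 days.

180-420 days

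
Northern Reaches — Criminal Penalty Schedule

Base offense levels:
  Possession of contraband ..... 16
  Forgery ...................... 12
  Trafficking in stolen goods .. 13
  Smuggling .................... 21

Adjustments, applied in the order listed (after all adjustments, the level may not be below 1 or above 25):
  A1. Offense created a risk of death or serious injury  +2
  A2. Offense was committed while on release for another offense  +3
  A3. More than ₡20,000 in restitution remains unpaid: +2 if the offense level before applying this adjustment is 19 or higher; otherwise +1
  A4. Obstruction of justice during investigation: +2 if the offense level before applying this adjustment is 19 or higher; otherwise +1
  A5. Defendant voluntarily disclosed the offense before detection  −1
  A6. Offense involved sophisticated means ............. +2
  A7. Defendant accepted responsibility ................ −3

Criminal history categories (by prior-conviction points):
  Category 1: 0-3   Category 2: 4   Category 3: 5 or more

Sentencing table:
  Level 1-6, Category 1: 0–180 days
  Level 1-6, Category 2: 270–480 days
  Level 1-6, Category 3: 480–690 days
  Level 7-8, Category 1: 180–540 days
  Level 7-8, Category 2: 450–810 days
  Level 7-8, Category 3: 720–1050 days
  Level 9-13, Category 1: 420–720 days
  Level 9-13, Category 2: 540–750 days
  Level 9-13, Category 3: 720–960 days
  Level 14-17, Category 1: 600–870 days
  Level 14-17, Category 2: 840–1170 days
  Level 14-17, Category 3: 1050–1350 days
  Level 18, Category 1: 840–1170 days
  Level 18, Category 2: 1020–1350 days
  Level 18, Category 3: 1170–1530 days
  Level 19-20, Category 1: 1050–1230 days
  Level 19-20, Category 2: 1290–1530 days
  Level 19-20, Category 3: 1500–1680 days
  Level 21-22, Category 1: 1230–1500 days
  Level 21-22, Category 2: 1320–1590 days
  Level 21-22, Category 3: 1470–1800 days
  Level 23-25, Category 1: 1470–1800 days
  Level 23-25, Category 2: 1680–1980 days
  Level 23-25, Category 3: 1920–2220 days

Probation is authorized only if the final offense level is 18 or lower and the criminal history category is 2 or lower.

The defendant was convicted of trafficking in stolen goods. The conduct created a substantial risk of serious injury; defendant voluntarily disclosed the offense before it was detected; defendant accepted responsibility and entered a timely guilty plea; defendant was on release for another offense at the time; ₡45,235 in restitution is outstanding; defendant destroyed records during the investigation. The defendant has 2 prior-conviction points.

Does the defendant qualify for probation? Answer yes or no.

Yes

Base offense level for trafficking in stolen goods: 13.
A1 applies: 13 + 2 = 15.
A2 applies: 15 + 3 = 18.
A3 applies (level before this adjustment is 18 < 19, so +1): 18 + 1 = 19.
A4 applies (level before this adjustment is 19 ≥ 19, so +2): 19 + 2 = 21.
A5 applies: 21 − 1 = 20.
A6 does not apply.
A7 applies: 20 − 3 = 17.
Final offense level: 17.
Criminal history: 2 prior points → Category 1 (0-3).
Level 17 falls in the 14-17 band.
Grid: Level 14-17 × Category 1 = 600-870 days.
Probation check: level 17 ≤ 18 and category 1 ≤ 2 → eligible.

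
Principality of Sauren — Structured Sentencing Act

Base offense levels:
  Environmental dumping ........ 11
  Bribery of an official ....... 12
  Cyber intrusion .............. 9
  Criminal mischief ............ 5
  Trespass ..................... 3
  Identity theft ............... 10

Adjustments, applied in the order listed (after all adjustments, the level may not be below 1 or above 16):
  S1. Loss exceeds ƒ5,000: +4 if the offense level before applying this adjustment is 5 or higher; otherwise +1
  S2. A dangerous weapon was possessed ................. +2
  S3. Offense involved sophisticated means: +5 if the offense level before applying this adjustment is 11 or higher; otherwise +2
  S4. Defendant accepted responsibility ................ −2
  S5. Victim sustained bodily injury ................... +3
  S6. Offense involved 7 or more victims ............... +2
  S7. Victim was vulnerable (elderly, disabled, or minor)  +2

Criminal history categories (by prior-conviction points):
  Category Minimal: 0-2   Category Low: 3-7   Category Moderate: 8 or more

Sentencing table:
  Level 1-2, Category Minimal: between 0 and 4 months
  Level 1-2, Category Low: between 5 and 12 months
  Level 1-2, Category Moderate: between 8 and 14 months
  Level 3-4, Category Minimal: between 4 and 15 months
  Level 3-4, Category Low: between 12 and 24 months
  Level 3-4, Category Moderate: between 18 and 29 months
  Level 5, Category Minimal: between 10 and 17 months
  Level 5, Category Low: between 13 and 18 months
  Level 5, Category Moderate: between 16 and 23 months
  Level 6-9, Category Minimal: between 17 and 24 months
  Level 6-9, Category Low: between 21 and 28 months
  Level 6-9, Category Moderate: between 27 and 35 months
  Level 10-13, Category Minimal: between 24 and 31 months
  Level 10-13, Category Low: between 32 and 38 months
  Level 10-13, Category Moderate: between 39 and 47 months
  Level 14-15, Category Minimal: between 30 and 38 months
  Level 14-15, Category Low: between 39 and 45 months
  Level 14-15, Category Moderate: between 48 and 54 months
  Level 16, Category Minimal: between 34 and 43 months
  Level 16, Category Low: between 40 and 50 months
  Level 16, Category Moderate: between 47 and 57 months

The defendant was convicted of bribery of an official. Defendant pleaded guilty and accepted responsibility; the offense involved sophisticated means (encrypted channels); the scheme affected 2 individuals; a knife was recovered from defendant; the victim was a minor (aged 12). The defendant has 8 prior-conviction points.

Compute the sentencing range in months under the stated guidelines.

47-57 months

Base offense level for bribery of an official: 12.
S2 applies: 12 + 2 = 14.
S3 applies (level before this adjustment is 14 ≥ 11, so +5): 14 + 5 = 19.
S4 applies: 19 − 2 = 17.
S5 does not apply.
S7 applies: 17 + 2 = 19.
Level 19 exceeds the maximum of 16; capped at 16.
Final offense level: 16.
Criminal history: 8 prior points → Category Moderate (8+).
Level 16 falls in the 16 band.
Grid: Level 16 × Category Moderate = 47-57 months.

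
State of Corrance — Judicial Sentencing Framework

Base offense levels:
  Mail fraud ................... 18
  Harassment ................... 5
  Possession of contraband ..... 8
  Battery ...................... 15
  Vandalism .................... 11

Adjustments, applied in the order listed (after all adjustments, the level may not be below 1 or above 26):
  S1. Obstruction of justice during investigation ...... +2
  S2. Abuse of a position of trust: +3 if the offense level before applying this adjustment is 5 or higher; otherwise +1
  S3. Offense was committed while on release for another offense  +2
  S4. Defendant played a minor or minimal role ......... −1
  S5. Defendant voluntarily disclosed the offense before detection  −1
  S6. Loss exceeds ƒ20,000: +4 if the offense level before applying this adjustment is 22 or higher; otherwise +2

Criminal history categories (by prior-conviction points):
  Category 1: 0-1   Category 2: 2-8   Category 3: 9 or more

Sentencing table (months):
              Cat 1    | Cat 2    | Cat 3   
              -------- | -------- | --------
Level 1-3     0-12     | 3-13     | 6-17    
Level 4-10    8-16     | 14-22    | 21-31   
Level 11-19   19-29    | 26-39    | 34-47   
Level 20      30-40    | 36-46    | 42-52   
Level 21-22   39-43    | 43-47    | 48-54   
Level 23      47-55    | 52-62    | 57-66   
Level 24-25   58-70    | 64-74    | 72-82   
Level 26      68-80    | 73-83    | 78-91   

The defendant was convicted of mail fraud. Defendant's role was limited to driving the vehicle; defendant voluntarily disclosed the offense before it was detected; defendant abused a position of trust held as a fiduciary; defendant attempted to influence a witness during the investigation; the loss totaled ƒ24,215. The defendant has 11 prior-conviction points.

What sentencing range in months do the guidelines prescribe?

Base offense level for mail fraud: 18.
S1 applies: 18 + 2 = 20.
S2 applies (level before this adjustment is 20 ≥ 5, so +3): 20 + 3 = 23.
S3 does not apply.
S4 applies: 23 − 1 = 22.
S5 applies: 22 − 1 = 21.
S6 applies (level before this adjustment is 21 < 22, so +2): 21 + 2 = 23.
Final offense level: 23.
Criminal history: 11 prior points → Category 3 (9+).
Level 23 falls in the 23 band.
Grid: Level 23 × Category 3 = 57-66 months.

57-66 months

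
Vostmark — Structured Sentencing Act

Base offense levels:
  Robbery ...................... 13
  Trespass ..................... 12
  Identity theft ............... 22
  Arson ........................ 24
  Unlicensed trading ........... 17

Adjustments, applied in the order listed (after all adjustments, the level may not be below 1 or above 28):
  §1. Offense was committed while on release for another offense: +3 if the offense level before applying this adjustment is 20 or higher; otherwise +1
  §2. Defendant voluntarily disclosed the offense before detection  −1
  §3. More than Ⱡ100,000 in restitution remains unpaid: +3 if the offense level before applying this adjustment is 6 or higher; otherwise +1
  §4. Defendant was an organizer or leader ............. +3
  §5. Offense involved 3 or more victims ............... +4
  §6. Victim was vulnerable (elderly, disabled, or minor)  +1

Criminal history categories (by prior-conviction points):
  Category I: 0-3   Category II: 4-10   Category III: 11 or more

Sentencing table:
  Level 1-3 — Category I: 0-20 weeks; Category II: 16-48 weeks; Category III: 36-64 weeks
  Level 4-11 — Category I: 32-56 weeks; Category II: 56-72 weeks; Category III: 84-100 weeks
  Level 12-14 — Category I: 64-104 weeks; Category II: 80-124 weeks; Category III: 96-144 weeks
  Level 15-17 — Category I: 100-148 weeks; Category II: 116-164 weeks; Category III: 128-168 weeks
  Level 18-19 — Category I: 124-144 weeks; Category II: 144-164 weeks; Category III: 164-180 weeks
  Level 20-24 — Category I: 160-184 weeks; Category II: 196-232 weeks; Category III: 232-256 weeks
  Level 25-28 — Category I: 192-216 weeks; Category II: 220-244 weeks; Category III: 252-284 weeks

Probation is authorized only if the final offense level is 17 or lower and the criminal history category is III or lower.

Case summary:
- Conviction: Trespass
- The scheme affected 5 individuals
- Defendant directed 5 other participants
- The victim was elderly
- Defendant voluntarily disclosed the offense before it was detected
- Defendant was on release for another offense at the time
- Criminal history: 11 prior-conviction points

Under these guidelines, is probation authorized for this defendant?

No

Base offense level for trespass: 12.
§1 applies (level before this adjustment is 12 < 20, so +1): 12 + 1 = 13.
§2 applies: 13 − 1 = 12.
§4 applies: 12 + 3 = 15.
§5 applies: 15 + 4 = 19.
§6 applies: 19 + 1 = 20.
Final offense level: 20.
Criminal history: 11 prior points → Category III (11+).
Level 20 falls in the 20-24 band.
Grid: Level 20-24 × Category III = 232-256 weeks.
Probation check: level 20 > 17 and category III ≤ III → not eligible.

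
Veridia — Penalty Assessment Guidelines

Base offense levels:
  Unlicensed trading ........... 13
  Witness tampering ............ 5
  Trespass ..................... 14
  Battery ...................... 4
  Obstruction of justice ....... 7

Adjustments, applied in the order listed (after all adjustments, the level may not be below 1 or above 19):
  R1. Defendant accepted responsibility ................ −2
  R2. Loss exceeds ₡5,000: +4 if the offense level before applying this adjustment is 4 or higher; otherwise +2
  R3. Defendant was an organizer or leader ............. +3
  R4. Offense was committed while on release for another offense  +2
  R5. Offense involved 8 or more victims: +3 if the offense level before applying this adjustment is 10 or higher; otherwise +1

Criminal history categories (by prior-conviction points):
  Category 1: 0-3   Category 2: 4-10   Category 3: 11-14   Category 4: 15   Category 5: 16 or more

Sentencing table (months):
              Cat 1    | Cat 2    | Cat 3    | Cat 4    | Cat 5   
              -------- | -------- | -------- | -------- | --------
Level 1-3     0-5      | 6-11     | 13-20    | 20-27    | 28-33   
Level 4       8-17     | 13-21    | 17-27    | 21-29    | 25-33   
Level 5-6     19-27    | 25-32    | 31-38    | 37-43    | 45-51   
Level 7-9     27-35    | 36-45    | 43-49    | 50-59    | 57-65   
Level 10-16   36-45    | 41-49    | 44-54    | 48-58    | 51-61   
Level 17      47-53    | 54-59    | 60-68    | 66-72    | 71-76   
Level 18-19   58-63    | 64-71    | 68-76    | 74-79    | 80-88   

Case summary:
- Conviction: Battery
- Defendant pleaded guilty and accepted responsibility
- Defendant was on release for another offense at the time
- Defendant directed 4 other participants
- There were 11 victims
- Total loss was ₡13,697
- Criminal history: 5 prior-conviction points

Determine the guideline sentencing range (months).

41-49 months

Base offense level for battery: 4.
R1 applies: 4 − 2 = 2.
R2 applies (level before this adjustment is 2 < 4, so +2): 2 + 2 = 4.
R3 applies: 4 + 3 = 7.
R4 applies: 7 + 2 = 9.
R5 applies (level before this adjustment is 9 < 10, so +1): 9 + 1 = 10.
Final offense level: 10.
Criminal history: 5 prior points → Category 2 (4-10).
Level 10 falls in the 10-16 band.
Grid: Level 10-16 × Category 2 = 41-49 months.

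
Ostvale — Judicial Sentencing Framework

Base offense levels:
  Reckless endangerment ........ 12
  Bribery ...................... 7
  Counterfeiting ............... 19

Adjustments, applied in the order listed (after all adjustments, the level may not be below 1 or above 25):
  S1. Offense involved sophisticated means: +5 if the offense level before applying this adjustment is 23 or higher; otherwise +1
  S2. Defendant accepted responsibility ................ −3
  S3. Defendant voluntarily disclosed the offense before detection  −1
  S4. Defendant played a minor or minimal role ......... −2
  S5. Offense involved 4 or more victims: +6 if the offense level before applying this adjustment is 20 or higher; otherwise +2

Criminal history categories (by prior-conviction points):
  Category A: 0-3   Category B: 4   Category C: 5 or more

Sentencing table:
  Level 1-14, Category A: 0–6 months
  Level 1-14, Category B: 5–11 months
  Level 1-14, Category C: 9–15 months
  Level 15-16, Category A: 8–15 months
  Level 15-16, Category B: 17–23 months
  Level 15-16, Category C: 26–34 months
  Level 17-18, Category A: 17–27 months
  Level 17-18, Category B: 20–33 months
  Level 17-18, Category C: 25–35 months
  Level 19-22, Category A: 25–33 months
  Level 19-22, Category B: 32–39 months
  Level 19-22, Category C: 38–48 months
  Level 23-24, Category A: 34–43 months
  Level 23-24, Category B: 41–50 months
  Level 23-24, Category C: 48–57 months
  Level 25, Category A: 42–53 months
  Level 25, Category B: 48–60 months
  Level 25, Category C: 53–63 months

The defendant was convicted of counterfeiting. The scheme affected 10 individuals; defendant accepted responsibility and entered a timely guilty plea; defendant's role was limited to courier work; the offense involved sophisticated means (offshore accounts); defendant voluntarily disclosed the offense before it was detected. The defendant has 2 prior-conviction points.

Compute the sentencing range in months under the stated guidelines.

8-15 months

Base offense level for counterfeiting: 19.
S1 applies (level before this adjustment is 19 < 23, so +1): 19 + 1 = 20.
S2 applies: 20 − 3 = 17.
S3 applies: 17 − 1 = 16.
S4 applies: 16 − 2 = 14.
S5 applies (level before this adjustment is 14 < 20, so +2): 14 + 2 = 16.
Final offense level: 16.
Criminal history: 2 prior points → Category A (0-3).
Level 16 falls in the 15-16 band.
Grid: Level 15-16 × Category A = 8-15 months.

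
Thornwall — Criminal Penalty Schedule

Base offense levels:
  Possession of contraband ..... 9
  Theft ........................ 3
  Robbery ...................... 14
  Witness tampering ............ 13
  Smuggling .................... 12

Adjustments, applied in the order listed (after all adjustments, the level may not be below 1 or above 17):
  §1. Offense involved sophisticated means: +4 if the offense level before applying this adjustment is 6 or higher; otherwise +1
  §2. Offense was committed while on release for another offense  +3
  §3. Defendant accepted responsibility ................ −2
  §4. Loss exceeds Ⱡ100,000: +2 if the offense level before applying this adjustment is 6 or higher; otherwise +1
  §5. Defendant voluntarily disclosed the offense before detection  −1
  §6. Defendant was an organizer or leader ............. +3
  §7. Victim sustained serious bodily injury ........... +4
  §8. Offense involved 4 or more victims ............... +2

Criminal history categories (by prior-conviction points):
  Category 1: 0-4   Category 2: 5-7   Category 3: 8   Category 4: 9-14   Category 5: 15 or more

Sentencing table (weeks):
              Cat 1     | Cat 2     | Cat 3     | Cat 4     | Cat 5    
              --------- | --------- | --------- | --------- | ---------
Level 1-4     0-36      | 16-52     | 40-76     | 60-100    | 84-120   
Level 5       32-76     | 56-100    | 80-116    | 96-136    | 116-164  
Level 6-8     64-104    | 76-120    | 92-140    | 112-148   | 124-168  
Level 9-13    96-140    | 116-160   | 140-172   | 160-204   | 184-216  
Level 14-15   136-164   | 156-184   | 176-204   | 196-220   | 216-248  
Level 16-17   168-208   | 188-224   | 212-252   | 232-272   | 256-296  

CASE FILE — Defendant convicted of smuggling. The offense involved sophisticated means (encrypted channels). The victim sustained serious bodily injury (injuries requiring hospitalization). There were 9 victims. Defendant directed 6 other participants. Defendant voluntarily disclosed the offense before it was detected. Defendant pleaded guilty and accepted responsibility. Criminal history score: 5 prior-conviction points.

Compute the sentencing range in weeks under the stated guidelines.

188-224 weeks

Base offense level for smuggling: 12.
§1 applies (level before this adjustment is 12 ≥ 6, so +4): 12 + 4 = 16.
§3 applies: 16 − 2 = 14.
§5 applies: 14 − 1 = 13.
§6 applies: 13 + 3 = 16.
§7 applies: 16 + 4 = 20.
§8 applies: 20 + 2 = 22.
Level 22 exceeds the maximum of 17; capped at 17.
Final offense level: 17.
Criminal history: 5 prior points → Category 2 (5-7).
Level 17 falls in the 16-17 band.
Grid: Level 16-17 × Category 2 = 188-224 weeks.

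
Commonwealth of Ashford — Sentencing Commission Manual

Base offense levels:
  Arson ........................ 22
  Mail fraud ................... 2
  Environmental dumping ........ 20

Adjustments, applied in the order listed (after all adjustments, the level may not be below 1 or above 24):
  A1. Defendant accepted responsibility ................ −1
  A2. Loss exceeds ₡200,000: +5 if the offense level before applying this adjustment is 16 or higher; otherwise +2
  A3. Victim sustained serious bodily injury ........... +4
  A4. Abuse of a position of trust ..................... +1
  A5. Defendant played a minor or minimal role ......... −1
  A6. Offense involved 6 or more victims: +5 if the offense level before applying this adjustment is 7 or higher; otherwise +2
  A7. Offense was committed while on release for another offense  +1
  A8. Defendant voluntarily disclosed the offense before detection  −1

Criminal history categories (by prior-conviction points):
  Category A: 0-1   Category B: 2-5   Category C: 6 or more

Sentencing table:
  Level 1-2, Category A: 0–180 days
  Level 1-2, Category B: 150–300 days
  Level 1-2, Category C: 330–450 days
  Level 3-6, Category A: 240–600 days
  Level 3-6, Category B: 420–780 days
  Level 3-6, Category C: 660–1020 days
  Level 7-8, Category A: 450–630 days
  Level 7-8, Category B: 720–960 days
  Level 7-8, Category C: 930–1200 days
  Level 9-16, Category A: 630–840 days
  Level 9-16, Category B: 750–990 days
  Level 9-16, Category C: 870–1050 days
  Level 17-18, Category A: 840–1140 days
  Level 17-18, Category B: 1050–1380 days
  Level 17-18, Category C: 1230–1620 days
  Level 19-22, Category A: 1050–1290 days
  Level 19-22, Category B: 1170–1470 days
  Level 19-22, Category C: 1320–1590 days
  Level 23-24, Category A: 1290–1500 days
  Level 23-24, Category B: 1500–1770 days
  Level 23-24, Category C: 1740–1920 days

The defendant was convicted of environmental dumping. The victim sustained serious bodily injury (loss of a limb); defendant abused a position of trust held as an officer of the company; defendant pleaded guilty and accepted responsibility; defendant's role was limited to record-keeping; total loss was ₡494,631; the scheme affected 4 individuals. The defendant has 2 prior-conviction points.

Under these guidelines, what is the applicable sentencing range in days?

Base offense level for environmental dumping: 20.
A1 applies: 20 − 1 = 19.
A2 applies (level before this adjustment is 19 ≥ 16, so +5): 19 + 5 = 24.
A3 applies: 24 + 4 = 28.
A4 applies: 28 + 1 = 29.
A5 applies: 29 − 1 = 28.
A6 does not apply.
A8 does not apply.
Level 28 exceeds the maximum of 24; capped at 24.
Final offense level: 24.
Criminal history: 2 prior points → Category B (2-5).
Level 24 falls in the 23-24 band.
Grid: Level 23-24 × Category B = 1500-1770 days.

1500-1770 days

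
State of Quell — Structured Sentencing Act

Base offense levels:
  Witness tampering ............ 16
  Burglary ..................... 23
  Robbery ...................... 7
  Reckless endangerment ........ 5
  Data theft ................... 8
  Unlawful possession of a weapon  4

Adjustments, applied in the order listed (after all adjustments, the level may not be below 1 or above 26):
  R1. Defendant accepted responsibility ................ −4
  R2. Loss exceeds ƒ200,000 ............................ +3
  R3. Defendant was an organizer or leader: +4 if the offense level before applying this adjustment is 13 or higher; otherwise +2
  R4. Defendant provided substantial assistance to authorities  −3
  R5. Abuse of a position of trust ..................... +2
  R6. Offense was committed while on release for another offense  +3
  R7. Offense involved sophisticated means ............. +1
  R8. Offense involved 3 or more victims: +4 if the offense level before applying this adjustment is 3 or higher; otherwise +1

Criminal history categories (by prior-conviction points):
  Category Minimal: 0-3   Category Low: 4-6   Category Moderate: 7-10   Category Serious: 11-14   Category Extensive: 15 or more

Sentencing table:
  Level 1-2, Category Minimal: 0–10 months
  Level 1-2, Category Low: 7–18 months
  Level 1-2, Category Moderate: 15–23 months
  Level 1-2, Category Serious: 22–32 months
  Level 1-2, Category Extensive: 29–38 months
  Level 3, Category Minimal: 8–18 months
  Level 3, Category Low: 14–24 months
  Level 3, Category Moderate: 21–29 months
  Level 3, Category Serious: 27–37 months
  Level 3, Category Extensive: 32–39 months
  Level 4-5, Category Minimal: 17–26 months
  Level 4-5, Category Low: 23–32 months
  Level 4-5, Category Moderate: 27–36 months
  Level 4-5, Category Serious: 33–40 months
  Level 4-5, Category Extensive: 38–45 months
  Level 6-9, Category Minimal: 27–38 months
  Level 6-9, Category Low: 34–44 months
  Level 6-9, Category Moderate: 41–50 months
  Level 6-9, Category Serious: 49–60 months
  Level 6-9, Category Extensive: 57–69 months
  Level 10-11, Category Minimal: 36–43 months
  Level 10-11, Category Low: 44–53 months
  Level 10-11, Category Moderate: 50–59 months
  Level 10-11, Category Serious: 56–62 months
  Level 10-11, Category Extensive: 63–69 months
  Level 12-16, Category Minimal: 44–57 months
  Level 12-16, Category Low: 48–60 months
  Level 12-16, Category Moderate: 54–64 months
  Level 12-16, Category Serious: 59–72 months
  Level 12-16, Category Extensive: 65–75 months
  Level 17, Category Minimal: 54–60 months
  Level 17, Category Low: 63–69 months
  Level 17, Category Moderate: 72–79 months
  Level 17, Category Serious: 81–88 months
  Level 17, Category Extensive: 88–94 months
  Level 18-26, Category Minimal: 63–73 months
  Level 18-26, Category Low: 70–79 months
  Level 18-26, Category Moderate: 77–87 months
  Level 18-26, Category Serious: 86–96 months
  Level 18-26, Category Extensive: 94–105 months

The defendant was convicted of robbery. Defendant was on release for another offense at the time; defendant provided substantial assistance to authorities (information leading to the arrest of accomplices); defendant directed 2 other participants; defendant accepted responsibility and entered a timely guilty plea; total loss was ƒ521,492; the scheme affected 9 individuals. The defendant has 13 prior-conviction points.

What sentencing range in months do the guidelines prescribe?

59-72 months

Base offense level for robbery: 7.
R1 applies: 7 − 4 = 3.
R2 applies: 3 + 3 = 6.
R3 applies (level before this adjustment is 6 < 13, so +2): 6 + 2 = 8.
R4 applies: 8 − 3 = 5.
R5 does not apply.
R6 applies: 5 + 3 = 8.
R8 applies (level before this adjustment is 8 ≥ 3, so +4): 8 + 4 = 12.
Final offense level: 12.
Criminal history: 13 prior points → Category Serious (11-14).
Level 12 falls in the 12-16 band.
Grid: Level 12-16 × Category Serious = 59-72 months.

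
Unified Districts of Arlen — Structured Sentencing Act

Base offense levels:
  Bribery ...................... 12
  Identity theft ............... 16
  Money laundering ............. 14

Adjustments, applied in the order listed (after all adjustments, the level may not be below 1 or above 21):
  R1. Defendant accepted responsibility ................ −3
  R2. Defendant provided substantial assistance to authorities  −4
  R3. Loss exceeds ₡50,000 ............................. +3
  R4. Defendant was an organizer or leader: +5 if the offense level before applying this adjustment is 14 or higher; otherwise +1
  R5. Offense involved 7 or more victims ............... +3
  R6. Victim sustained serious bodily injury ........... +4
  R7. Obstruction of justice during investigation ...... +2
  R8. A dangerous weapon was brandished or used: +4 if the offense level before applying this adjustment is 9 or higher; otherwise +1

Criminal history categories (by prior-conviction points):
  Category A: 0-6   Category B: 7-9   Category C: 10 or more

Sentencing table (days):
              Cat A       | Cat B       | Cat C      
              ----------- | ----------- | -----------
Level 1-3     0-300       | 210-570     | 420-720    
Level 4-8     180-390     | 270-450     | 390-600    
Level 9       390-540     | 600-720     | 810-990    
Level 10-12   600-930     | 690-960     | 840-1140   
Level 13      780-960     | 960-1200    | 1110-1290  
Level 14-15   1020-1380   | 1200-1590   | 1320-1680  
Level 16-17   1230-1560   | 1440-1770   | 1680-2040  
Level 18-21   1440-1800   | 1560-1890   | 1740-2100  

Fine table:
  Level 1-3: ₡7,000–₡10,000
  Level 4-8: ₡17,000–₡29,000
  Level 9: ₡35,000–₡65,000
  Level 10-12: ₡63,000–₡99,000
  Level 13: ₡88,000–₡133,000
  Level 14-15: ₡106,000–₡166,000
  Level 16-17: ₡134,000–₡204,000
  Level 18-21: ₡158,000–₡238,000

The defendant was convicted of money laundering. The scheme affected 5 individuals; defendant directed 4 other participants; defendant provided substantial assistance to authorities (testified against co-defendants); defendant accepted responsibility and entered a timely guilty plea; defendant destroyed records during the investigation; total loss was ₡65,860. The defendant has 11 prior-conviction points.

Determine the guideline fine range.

Base offense level for money laundering: 14.
R1 applies: 14 − 3 = 11.
R2 applies: 11 − 4 = 7.
R3 applies: 7 + 3 = 10.
R4 applies (level before this adjustment is 10 < 14, so +1): 10 + 1 = 11.
R7 applies: 11 + 2 = 13.
Final offense level: 13.
Level 13 falls in the 13 band.
Fine table: Level 13 → ₡88,000–₡133,000.

₡88,000–₡133,000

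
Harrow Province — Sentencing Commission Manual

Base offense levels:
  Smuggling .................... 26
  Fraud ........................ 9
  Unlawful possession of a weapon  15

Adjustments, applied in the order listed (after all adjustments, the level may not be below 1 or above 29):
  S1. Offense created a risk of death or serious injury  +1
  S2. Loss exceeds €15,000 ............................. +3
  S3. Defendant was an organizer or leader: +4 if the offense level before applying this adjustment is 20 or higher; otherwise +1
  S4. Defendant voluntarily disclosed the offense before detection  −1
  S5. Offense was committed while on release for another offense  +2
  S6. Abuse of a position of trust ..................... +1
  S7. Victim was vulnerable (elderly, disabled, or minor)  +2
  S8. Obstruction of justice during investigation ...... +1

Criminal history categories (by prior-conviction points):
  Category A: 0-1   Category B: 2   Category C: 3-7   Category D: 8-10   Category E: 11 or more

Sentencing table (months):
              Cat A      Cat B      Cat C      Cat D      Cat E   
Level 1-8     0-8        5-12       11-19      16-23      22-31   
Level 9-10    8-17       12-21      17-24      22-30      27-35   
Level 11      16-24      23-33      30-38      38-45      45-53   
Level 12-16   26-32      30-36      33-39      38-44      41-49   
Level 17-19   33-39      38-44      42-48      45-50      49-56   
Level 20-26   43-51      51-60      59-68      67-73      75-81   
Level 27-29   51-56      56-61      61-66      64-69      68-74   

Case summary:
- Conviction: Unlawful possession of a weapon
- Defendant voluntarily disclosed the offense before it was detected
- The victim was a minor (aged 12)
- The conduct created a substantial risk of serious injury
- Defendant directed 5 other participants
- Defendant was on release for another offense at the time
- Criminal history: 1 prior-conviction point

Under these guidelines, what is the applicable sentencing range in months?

Base offense level for unlawful possession of a weapon: 15.
S1 applies: 15 + 1 = 16.
S3 applies (level before this adjustment is 16 < 20, so +1): 16 + 1 = 17.
S4 applies: 17 − 1 = 16.
S5 applies: 16 + 2 = 18.
S6 does not apply.
S7 applies: 18 + 2 = 20.
Final offense level: 20.
Criminal history: 1 prior point → Category A (0-1).
Level 20 falls in the 20-26 band.
Grid: Level 20-26 × Category A = 43-51 months.

43-51 months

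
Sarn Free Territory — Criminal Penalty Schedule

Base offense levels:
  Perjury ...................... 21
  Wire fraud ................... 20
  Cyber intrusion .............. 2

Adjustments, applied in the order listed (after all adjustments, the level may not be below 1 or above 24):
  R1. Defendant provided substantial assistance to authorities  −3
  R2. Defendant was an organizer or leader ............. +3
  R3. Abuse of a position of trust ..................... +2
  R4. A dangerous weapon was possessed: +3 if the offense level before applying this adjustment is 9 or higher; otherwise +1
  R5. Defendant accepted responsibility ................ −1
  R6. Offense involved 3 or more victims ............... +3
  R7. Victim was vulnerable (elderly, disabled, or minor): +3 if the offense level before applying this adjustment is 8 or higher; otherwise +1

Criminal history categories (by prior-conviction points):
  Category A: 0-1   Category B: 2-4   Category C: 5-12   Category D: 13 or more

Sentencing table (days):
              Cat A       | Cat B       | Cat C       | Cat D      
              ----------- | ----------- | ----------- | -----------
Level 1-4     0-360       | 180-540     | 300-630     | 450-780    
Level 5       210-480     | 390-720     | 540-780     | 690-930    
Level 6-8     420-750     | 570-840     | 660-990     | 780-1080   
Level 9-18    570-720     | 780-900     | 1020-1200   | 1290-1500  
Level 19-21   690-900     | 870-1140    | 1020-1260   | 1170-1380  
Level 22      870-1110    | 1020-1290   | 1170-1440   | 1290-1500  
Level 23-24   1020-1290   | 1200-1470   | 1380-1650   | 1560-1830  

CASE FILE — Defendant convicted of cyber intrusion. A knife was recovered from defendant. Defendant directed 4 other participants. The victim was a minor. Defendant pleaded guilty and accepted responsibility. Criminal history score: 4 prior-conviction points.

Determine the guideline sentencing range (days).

570-840 days

Base offense level for cyber intrusion: 2.
R2 applies: 2 + 3 = 5.
R4 applies (level before this adjustment is 5 < 9, so +1): 5 + 1 = 6.
R5 applies: 6 − 1 = 5.
R6 does not apply.
R7 applies (level before this adjustment is 5 < 8, so +1): 5 + 1 = 6.
Final offense level: 6.
Criminal history: 4 prior points → Category B (2-4).
Level 6 falls in the 6-8 band.
Grid: Level 6-8 × Category B = 570-840 days.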